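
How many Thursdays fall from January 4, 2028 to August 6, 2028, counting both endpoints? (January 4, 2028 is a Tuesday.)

31

January 4, 2028 is a Tuesday; the first Thursday on or after it is January 6, 2028 (2 days later).
From January 6, 2028 to August 6, 2028: 25 + 29 + 31 + 30 + 31 + 30 + 31 + 6 = 213 days (rest of January, February, March, April, May, June, July, August).
213 ÷ 7 = 30 full weeks with remainder 3, so 30 more Thursdays after the first → 31.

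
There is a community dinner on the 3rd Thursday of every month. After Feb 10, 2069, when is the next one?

Feb 21, 2069

Feb 2069 starts on a Friday; its first Thursday is the 7th, so the 3rd Thursday is the 21st — Feb 21, 2069.
Feb 21, 2069 is after Feb 10, 2069, so that is the next one.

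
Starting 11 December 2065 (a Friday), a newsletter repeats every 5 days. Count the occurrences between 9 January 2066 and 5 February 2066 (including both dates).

6

Occurrences land 5·i days after 11 December 2065 for i = 0, 1, 2, …
9 January 2066 is 29 days after the start; 29 ÷ 5 = 5 remainder 4; since the remainder is 4, round up to i = 6. First occurrence in the window: #7 on 10 January 2066 (6×5 = 30 days in).
5 February 2066 is 56 days after the start; 56 ÷ 5 = 11 remainder 1. Last occurrence in the window: #12 on 4 February 2066.
Occurrences #7 through #12: 6 in total.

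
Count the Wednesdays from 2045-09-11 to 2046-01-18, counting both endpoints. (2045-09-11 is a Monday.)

2045-09-11 is a Monday; the first Wednesday on or after it is 2045-09-13 (2 days later).
From 2045-09-13 to 2046-01-18: 17 + 31 + 30 + 31 + 18 = 127 days (rest of September, October, November, December, January).
127 ÷ 7 = 18 full weeks with remainder 1, so 18 more Wednesdays after the first → 19.

19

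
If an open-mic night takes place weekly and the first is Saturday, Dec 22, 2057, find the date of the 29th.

The 29th occurrence is 28 intervals after the first: 28 × 7 = 196 days after Dec 22, 2057.
Dec has 31 days — 9 days to the end of Dec leaves 187.
Jan has 31 days (156 left).
Feb has 28 days (128 left).
Mar has 31 days (97 left).
Apr has 30 days (67 left).
May has 31 days (36 left).
Jun has 30 days (6 left).
6 days into Jul → Jul 6, 2058.

Jul 6, 2058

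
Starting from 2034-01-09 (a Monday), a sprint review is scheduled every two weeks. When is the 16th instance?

2034-08-07

The 16th occurrence is 15 intervals after the first: 15 × 14 = 210 days after 2034-01-09.
January has 31 days — 22 days to the end of January leaves 188.
February has 28 days (160 left).
March has 31 days (129 left).
April has 30 days (99 left).
May has 31 days (68 left).
June has 30 days (38 left).
July has 31 days (7 left).
7 days into August → 2034-08-07.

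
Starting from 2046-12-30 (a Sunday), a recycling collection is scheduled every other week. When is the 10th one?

2047-05-05

The 10th occurrence is 9 intervals after the first: 9 × 14 = 126 days after 2046-12-30.
December has 31 days — 1 day to the end of December leaves 125.
January has 31 days (94 left).
February has 28 days (66 left).
March has 31 days (35 left).
April has 30 days (5 left).
5 days into May → 2047-05-05.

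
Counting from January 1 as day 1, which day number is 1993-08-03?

215

Days in months before August: 31 + 28 + 31 + 30 + 31 + 30 + 31 = 212.
Plus 3 days into August → day 215.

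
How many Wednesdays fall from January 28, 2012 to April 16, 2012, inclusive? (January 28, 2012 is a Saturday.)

11

January 28, 2012 is a Saturday; the first Wednesday on or after it is February 1, 2012 (4 days later).
From February 1, 2012 to April 16, 2012: 28 + 31 + 16 = 75 days (rest of February, March, April).
75 ÷ 7 = 10 full weeks with remainder 5, so 10 more Wednesdays after the first → 11.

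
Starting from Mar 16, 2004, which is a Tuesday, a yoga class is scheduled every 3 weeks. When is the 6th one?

Jun 29, 2004

The 6th occurrence is 5 intervals after the first: 5 × 21 = 105 days after Mar 16, 2004.
Mar has 31 days — 15 days to the end of Mar leaves 90.
Apr has 30 days (60 left).
May has 31 days (29 left).
29 days into Jun → Jun 29, 2004.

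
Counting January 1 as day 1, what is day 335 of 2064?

Nov 30, 2064

Jan has 31 days (335 − 31 = 304 remain).
Feb has 29 days (304 − 29 = 275 remain).
Mar has 31 days (275 − 31 = 244 remain).
Apr has 30 days (244 − 30 = 214 remain).
May has 31 days (214 − 31 = 183 remain).
Jun has 30 days (183 − 30 = 153 remain).
Jul has 31 days (153 − 31 = 122 remain).
Aug has 31 days (122 − 31 = 91 remain).
Sep has 30 days (91 − 30 = 61 remain).
Oct has 31 days (61 − 31 = 30 remain).
30 into Nov → Nov 30.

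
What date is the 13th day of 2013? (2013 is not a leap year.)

2013-01-13

13 into January → January 13.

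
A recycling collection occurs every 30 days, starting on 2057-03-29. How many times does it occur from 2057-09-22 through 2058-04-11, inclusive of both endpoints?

7

Occurrences land 30·i days after 2057-03-29 for i = 0, 1, 2, …
2057-09-22 is 177 days after the start; 177 ÷ 30 = 5 remainder 27; since the remainder is 27, round up to i = 6. First occurrence in the window: #7 on 2057-09-25 (6×30 = 180 days in).
2058-04-11 is 378 days after the start; 378 ÷ 30 = 12 remainder 18. Last occurrence in the window: #13 on 2058-03-24.
Occurrences #7 through #13: 7 in total.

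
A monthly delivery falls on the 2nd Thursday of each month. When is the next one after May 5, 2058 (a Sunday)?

May 9, 2058

May 2058 starts on a Wednesday; its first Thursday is the 2nd, so the 2nd Thursday is the 9th — May 9, 2058.
May 9, 2058 is after May 5, 2058, so that is the next one.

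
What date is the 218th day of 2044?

2044-08-05

January has 31 days (218 − 31 = 187 remain).
February has 29 days (187 − 29 = 158 remain).
March has 31 days (158 − 31 = 127 remain).
April has 30 days (127 − 30 = 97 remain).
May has 31 days (97 − 31 = 66 remain).
June has 30 days (66 − 30 = 36 remain).
July has 31 days (36 − 31 = 5 remain).
5 into August → August 5.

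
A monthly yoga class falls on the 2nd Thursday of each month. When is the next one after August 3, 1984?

August 9, 1984

August 1984 starts on a Wednesday; its first Thursday is the 2nd, so the 2nd Thursday is the 9th — August 9, 1984.
August 9, 1984 is after August 3, 1984, so that is the next one.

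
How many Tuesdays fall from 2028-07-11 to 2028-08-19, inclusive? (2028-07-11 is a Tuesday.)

6

2028-07-11 is a Tuesday; the first Tuesday on or after it is 2028-07-11.
From 2028-07-11 to 2028-08-19: 20 + 19 = 39 days (rest of July, August).
39 ÷ 7 = 5 full weeks with remainder 4, so 5 more Tuesdays after the first → 6.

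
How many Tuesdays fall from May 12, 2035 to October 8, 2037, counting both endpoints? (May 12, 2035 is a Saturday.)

May 12, 2035 is a Saturday; the first Tuesday on or after it is May 15, 2035 (3 days later).
From May 15, 2035 to October 8, 2037: 230 + 366 + 281 = 877 days (rest of 2035, 2036, to October 8, 2037 in 2037).
877 ÷ 7 = 125 full weeks with remainder 2, so 125 more Tuesdays after the first → 126.

126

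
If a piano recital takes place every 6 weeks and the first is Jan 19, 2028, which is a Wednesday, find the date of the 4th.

May 24, 2028

The 4th occurrence is 3 intervals after the first: 3 × 42 = 126 days after Jan 19, 2028.
Jan has 31 days — 12 days to the end of Jan leaves 114.
Feb has 29 days (85 left).
Mar has 31 days (54 left).
Apr has 30 days (24 left).
24 days into May → May 24, 2028.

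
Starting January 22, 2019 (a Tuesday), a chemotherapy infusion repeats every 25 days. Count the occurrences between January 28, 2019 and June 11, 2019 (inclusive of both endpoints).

5

Occurrences land 25·i days after January 22, 2019 for i = 0, 1, 2, …
January 28, 2019 is 6 days after the start; 6 ÷ 25 = 0 remainder 6; since the remainder is 6, round up to i = 1. First occurrence in the window: #2 on February 16, 2019 (1×25 = 25 days in).
June 11, 2019 is 140 days after the start; 140 ÷ 25 = 5 remainder 15. Last occurrence in the window: #6 on May 27, 2019.
Occurrences #2 through #6: 5 in total.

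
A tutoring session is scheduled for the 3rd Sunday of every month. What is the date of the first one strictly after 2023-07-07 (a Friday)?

July 2023 starts on a Saturday; its first Sunday is the 2nd, so the 3rd Sunday is the 16th — 2023-07-16.
2023-07-16 is after 2023-07-07, so that is the next one.

2023-07-16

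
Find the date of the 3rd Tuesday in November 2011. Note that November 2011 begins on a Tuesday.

15 November 2011

November 2011 begins on a Tuesday, so the first Tuesday is November 1.
The 3rd Tuesday is 2 weeks later: 1 + 14 = 15.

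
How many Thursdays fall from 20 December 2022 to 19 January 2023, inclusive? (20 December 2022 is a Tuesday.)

5

20 December 2022 is a Tuesday; the first Thursday on or after it is 22 December 2022 (2 days later).
From 22 December 2022 to 19 January 2023: 9 + 19 = 28 days (rest of December, January).
28 ÷ 7 = 4 full weeks with remainder 0, so 4 more Thursdays after the first → 5.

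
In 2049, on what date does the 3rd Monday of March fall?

March 2049 begins on a Monday, so the first Monday is March 1.
The 3rd Monday is 2 weeks later: 1 + 14 = 15.

2049-03-15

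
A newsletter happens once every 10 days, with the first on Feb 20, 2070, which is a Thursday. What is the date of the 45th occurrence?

The 45th occurrence is 44 intervals after the first: 44 × 10 = 440 days after Feb 20, 2070.
Feb has 28 days — 8 days to the end of Feb leaves 432.
From end of Feb to end of 2070 is 306 days (126 left).
Jan has 31 days (95 left).
Feb has 28 days (67 left).
Mar has 31 days (36 left).
Apr has 30 days (6 left).
6 days into May → May 6, 2071.

May 6, 2071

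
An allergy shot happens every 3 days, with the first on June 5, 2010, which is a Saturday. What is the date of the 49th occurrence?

October 27, 2010

The 49th occurrence is 48 intervals after the first: 48 × 3 = 144 days after June 5, 2010.
June has 30 days — 25 days to the end of June leaves 119.
July has 31 days (88 left).
August has 31 days (57 left).
September has 30 days (27 left).
27 days into October → October 27, 2010.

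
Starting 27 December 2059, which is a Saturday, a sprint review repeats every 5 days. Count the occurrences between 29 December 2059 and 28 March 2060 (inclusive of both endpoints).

Occurrences land 5·i days after 27 December 2059 for i = 0, 1, 2, …
29 December 2059 is 2 days after the start; 2 ÷ 5 = 0 remainder 2; since the remainder is 2, round up to i = 1. First occurrence in the window: #2 on 1 January 2060 (1×5 = 5 days in).
28 March 2060 is 92 days after the start; 92 ÷ 5 = 18 remainder 2. Last occurrence in the window: #19 on 26 March 2060.
Occurrences #2 through #19: 18 in total.

18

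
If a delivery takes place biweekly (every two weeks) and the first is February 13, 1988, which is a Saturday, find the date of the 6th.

The 6th occurrence is 5 intervals after the first: 5 × 14 = 70 days after February 13, 1988.
February has 29 days — 16 days to the end of February leaves 54.
March has 31 days (23 left).
23 days into April → April 23, 1988.

April 23, 1988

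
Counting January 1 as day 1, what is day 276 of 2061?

3 October 2061

January has 31 days (276 − 31 = 245 remain).
February has 28 days (245 − 28 = 217 remain).
March has 31 days (217 − 31 = 186 remain).
April has 30 days (186 − 30 = 156 remain).
May has 31 days (156 − 31 = 125 remain).
June has 30 days (125 − 30 = 95 remain).
July has 31 days (95 − 31 = 64 remain).
August has 31 days (64 − 31 = 33 remain).
September has 30 days (33 − 30 = 3 remain).
3 into October → October 3.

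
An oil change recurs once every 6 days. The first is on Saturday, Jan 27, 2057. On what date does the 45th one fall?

Oct 18, 2057

The 45th occurrence is 44 intervals after the first: 44 × 6 = 264 days after Jan 27, 2057.
Jan has 31 days — 4 days to the end of Jan leaves 260.
Feb has 28 days (232 left).
Mar has 31 days (201 left).
Apr has 30 days (171 left).
May has 31 days (140 left).
Jun has 30 days (110 left).
Jul has 31 days (79 left).
Aug has 31 days (48 left).
Sep has 30 days (18 left).
18 days into Oct → Oct 18, 2057.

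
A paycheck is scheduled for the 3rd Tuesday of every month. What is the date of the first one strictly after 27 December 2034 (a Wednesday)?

16 January 2035

December 2034 starts on a Friday; its first Tuesday is the 5th, so the 3rd Tuesday is the 19th — 19 December 2034.
That is not after 27 December 2034, so look at January 2035.
January 2035 starts on a Monday; its first Tuesday is the 2nd, so the 3rd Tuesday is the 16th — 16 January 2035.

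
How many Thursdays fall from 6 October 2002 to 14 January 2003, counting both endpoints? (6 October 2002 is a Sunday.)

6 October 2002 is a Sunday; the first Thursday on or after it is 10 October 2002 (4 days later).
From 10 October 2002 to 14 January 2003: 21 + 30 + 31 + 14 = 96 days (rest of October, November, December, January).
96 ÷ 7 = 13 full weeks with remainder 5, so 13 more Thursdays after the first → 14.

14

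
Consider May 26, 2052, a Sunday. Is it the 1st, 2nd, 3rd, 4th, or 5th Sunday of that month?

Day 26 falls in week ⌈26/7⌉ of the month.
Days 1–7 hold the 1st Sunday, 8–14 the 2nd, 15–21 the 3rd, 22–28 the 4th, 29–31 the 5th.
26 is in the range for the 4th.

4th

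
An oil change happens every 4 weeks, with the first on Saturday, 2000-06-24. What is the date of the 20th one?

2001-12-08

The 20th occurrence is 19 intervals after the first: 19 × 28 = 532 days after 2000-06-24.
June has 30 days — 6 days to the end of June leaves 526.
From end of June to end of 2000 is 184 days (342 left).
January has 31 days (311 left).
February has 28 days (283 left).
March has 31 days (252 left).
April has 30 days (222 left).
May has 31 days (191 left).
June has 30 days (161 left).
July has 31 days (130 left).
August has 31 days (99 left).
September has 30 days (69 left).
October has 31 days (38 left).
November has 30 days (8 left).
8 days into December → 2001-12-08.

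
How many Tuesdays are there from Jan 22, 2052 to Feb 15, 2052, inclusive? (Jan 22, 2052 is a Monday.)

4

Jan 22, 2052 is a Monday; the first Tuesday on or after it is Jan 23, 2052 (1 day later).
From Jan 23, 2052 to Feb 15, 2052: 8 + 15 = 23 days (rest of Jan, Feb).
23 ÷ 7 = 3 full weeks with remainder 2, so 3 more Tuesdays after the first → 4.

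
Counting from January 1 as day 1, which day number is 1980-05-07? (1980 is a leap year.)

Days in months before May: 31 + 29 + 31 + 30 = 121.
Plus 7 days into May → day 128.

128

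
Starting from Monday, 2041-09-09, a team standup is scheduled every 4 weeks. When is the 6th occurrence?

The 6th occurrence is 5 intervals after the first: 5 × 28 = 140 days after 2041-09-09.
September has 30 days — 21 days to the end of September leaves 119.
October has 31 days (88 left).
November has 30 days (58 left).
December has 31 days (27 left).
27 days into January → 2042-01-27.

2042-01-27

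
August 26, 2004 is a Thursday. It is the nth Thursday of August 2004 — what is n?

Day 26 falls in week ⌈26/7⌉ of the month.
Days 1–7 hold the 1st Thursday, 8–14 the 2nd, 15–21 the 3rd, 22–28 the 4th, 29–31 the 5th.
26 is in the range for the 4th.

4th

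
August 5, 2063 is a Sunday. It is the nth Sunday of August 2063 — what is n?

1st

Day 5 falls in week ⌈5/7⌉ of the month.
Days 1–7 hold the 1st Sunday, 8–14 the 2nd, 15–21 the 3rd, 22–28 the 4th, 29–31 the 5th.
5 is in the range for the 1st.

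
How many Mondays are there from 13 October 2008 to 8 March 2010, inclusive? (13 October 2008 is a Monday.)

74

13 October 2008 is a Monday; the first Monday on or after it is 13 October 2008.
From 13 October 2008 to 8 March 2010: 79 + 365 + 67 = 511 days (rest of 2008, 2009, to 8 March 2010 in 2010).
511 ÷ 7 = 73 full weeks with remainder 0, so 73 more Mondays after the first → 74.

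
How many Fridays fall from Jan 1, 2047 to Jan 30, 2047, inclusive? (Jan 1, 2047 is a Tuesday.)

Jan 1, 2047 is a Tuesday; the first Friday on or after it is Jan 4, 2047 (3 days later).
From Jan 4, 2047 to Jan 30, 2047 is 30 − 4 = 26 days.
26 ÷ 7 = 3 full weeks with remainder 5, so 3 more Fridays after the first → 4.

4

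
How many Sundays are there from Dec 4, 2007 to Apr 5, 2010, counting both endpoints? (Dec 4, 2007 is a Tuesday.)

122

Dec 4, 2007 is a Tuesday; the first Sunday on or after it is Dec 9, 2007 (5 days later).
From Dec 9, 2007 to Apr 5, 2010: 22 + 366 + 365 + 95 = 848 days (rest of 2007, 2008, 2009, to Apr 5, 2010 in 2010).
848 ÷ 7 = 121 full weeks with remainder 1, so 121 more Sundays after the first → 122.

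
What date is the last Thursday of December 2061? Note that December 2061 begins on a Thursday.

December 2061 begins on a Thursday, so the first Thursday is December 1.
December 2061 has 31 days. Adding weeks: 1, 8, 15, 22, 29 — the last one ≤ 31 is the 29th.

2061-12-29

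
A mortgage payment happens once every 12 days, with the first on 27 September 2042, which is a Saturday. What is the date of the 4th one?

2 November 2042

The 4th occurrence is 3 intervals after the first: 3 × 12 = 36 days after 27 September 2042.
September has 30 days — 3 days to the end of September leaves 33.
October has 31 days (2 left).
2 days into November → 2 November 2042.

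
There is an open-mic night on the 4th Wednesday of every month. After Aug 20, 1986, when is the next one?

Aug 27, 1986

Aug 1986 starts on a Friday; its first Wednesday is the 6th, so the 4th Wednesday is the 27th — Aug 27, 1986.
Aug 27, 1986 is after Aug 20, 1986, so that is the next one.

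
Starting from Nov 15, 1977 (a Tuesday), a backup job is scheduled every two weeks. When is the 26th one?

The 26th occurrence is 25 intervals after the first: 25 × 14 = 350 days after Nov 15, 1977.
Nov has 30 days — 15 days to the end of Nov leaves 335.
Dec has 31 days (304 left).
Jan has 31 days (273 left).
Feb has 28 days (245 left).
Mar has 31 days (214 left).
Apr has 30 days (184 left).
May has 31 days (153 left).
Jun has 30 days (123 left).
Jul has 31 days (92 left).
Aug has 31 days (61 left).
Sep has 30 days (31 left).
31 days into Oct → Oct 31, 1978.

Oct 31, 1978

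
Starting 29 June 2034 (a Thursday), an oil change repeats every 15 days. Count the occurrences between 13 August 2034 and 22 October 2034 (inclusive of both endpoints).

5

Occurrences land 15·i days after 29 June 2034 for i = 0, 1, 2, …
13 August 2034 is 45 days after the start; 45 ÷ 15 = 3 remainder 0. First occurrence in the window: #4 on 13 August 2034 (3×15 = 45 days in).
22 October 2034 is 115 days after the start; 115 ÷ 15 = 7 remainder 10. Last occurrence in the window: #8 on 12 October 2034.
Occurrences #4 through #8: 5 in total.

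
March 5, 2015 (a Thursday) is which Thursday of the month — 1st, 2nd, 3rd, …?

1st

Day 5 falls in week ⌈5/7⌉ of the month.
Days 1–7 hold the 1st Thursday, 8–14 the 2nd, 15–21 the 3rd, 22–28 the 4th, 29–31 the 5th.
5 is in the range for the 1st.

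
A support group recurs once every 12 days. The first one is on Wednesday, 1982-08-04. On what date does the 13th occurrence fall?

1982-12-26

The 13th occurrence is 12 intervals after the first: 12 × 12 = 144 days after 1982-08-04.
August has 31 days — 27 days to the end of August leaves 117.
September has 30 days (87 left).
October has 31 days (56 left).
November has 30 days (26 left).
26 days into December → 1982-12-26.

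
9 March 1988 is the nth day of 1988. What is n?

Days in months before March: 31 + 29 = 60.
Plus 9 days into March → day 69.

69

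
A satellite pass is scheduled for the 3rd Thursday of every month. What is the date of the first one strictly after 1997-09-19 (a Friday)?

September 1997 starts on a Monday; its first Thursday is the 4th, so the 3rd Thursday is the 18th — 1997-09-18.
That is not after 1997-09-19, so look at October 1997.
October 1997 starts on a Wednesday; its first Thursday is the 2nd, so the 3rd Thursday is the 16th — 1997-10-16.

1997-10-16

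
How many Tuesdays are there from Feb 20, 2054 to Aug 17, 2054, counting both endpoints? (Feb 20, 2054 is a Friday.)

25

Feb 20, 2054 is a Friday; the first Tuesday on or after it is Feb 24, 2054 (4 days later).
From Feb 24, 2054 to Aug 17, 2054: 4 + 31 + 30 + 31 + 30 + 31 + 17 = 174 days (rest of Feb, Mar, Apr, May, Jun, Jul, Aug).
174 ÷ 7 = 24 full weeks with remainder 6, so 24 more Tuesdays after the first → 25.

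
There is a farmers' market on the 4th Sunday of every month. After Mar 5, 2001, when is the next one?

Mar 25, 2001

Mar 2001 starts on a Thursday; its first Sunday is the 4th, so the 4th Sunday is the 25th — Mar 25, 2001.
Mar 25, 2001 is after Mar 5, 2001, so that is the next one.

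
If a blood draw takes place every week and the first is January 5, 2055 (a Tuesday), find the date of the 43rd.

The 43rd occurrence is 42 intervals after the first: 42 × 7 = 294 days after January 5, 2055.
January has 31 days — 26 days to the end of January leaves 268.
February has 28 days (240 left).
March has 31 days (209 left).
April has 30 days (179 left).
May has 31 days (148 left).
June has 30 days (118 left).
July has 31 days (87 left).
August has 31 days (56 left).
September has 30 days (26 left).
26 days into October → October 26, 2055.

October 26, 2055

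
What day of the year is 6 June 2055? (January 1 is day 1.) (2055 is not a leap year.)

157

Days in months before June: 31 + 28 + 31 + 30 + 31 = 151.
Plus 6 days into June → day 157.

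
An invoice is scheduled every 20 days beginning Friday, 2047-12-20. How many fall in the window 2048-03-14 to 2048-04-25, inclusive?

2

Occurrences land 20·i days after 2047-12-20 for i = 0, 1, 2, …
2048-03-14 is 85 days after the start; 85 ÷ 20 = 4 remainder 5; since the remainder is 5, round up to i = 5. First occurrence in the window: #6 on 2048-03-29 (5×20 = 100 days in).
2048-04-25 is 127 days after the start; 127 ÷ 20 = 6 remainder 7. Last occurrence in the window: #7 on 2048-04-18.
Occurrences #6 through #7: 2 in total.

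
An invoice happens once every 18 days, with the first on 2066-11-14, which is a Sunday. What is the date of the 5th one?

The 5th occurrence is 4 intervals after the first: 4 × 18 = 72 days after 2066-11-14.
November has 30 days — 16 days to the end of November leaves 56.
December has 31 days (25 left).
25 days into January → 2067-01-25.

2067-01-25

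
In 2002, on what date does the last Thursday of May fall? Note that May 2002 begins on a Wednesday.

May 30, 2002

May 2002 begins on a Wednesday, so the first Thursday is May 2 (1 day later).
May 2002 has 31 days. Adding weeks: 2, 9, 16, 23, 30 — the last one ≤ 31 is the 30th.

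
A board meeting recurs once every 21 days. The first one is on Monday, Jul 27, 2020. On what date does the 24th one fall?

Nov 22, 2021

The 24th occurrence is 23 intervals after the first: 23 × 21 = 483 days after Jul 27, 2020.
Jul has 31 days — 4 days to the end of Jul leaves 479.
From end of Jul to end of 2020 is 153 days (326 left).
Jan has 31 days (295 left).
Feb has 28 days (267 left).
Mar has 31 days (236 left).
Apr has 30 days (206 left).
May has 31 days (175 left).
Jun has 30 days (145 left).
Jul has 31 days (114 left).
Aug has 31 days (83 left).
Sep has 30 days (53 left).
Oct has 31 days (22 left).
22 days into Nov → Nov 22, 2021.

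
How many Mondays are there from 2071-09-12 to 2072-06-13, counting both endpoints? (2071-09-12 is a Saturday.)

2071-09-12 is a Saturday; the first Monday on or after it is 2071-09-14 (2 days later).
From 2071-09-14 to 2072-06-13: 16 + 31 + 30 + 31 + 31 + 29 + 31 + 30 + 31 + 13 = 273 days (rest of September, October, November, December, January, February, March, April, May, June).
273 ÷ 7 = 39 full weeks with remainder 0, so 39 more Mondays after the first → 40.

40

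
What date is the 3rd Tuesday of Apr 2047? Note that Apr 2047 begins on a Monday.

Apr 2047 begins on a Monday, so the first Tuesday is Apr 2 (1 day later).
The 3rd Tuesday is 2 weeks later: 2 + 14 = 16.

Apr 16, 2047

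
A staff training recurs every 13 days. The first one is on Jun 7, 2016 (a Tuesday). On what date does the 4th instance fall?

The 4th occurrence is 3 intervals after the first: 3 × 13 = 39 days after Jun 7, 2016.
Jun has 30 days — 23 days to the end of Jun leaves 16.
16 days into Jul → Jul 16, 2016.

Jul 16, 2016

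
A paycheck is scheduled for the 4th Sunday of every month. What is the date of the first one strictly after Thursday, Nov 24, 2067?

Nov 2067 starts on a Tuesday; its first Sunday is the 6th, so the 4th Sunday is the 27th — Nov 27, 2067.
Nov 27, 2067 is after Nov 24, 2067, so that is the next one.

Nov 27, 2067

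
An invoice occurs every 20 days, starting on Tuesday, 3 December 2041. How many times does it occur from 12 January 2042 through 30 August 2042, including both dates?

Occurrences land 20·i days after 3 December 2041 for i = 0, 1, 2, …
12 January 2042 is 40 days after the start; 40 ÷ 20 = 2 remainder 0. First occurrence in the window: #3 on 12 January 2042 (2×20 = 40 days in).
30 August 2042 is 270 days after the start; 270 ÷ 20 = 13 remainder 10. Last occurrence in the window: #14 on 20 August 2042.
Occurrences #3 through #14: 12 in total.

12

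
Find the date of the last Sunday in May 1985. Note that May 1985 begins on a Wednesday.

May 1985 begins on a Wednesday, so the first Sunday is May 5 (4 days later).
May 1985 has 31 days. Adding weeks: 5, 12, 19, 26 — the last one ≤ 31 is the 26th.

May 26, 1985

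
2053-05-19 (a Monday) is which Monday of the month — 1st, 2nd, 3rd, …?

3rd

Day 19 falls in week ⌈19/7⌉ of the month.
Days 1–7 hold the 1st Monday, 8–14 the 2nd, 15–21 the 3rd, 22–28 the 4th, 29–31 the 5th.
19 is in the range for the 3rd.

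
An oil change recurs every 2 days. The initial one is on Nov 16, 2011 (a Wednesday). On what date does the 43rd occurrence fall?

Feb 8, 2012

The 43rd occurrence is 42 intervals after the first: 42 × 2 = 84 days after Nov 16, 2011.
Nov has 30 days — 14 days to the end of Nov leaves 70.
Dec has 31 days (39 left).
Jan has 31 days (8 left).
8 days into Feb → Feb 8, 2012.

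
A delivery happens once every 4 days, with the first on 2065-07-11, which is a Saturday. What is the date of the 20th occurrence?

2065-09-25

The 20th occurrence is 19 intervals after the first: 19 × 4 = 76 days after 2065-07-11.
July has 31 days — 20 days to the end of July leaves 56.
August has 31 days (25 left).
25 days into September → 2065-09-25.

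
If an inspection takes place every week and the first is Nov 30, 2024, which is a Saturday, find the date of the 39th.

The 39th occurrence is 38 intervals after the first: 38 × 7 = 266 days after Nov 30, 2024.
Nov has 30 days — 0 days to the end of Nov leaves 266.
Dec has 31 days (235 left).
Jan has 31 days (204 left).
Feb has 28 days (176 left).
Mar has 31 days (145 left).
Apr has 30 days (115 left).
May has 31 days (84 left).
Jun has 30 days (54 left).
Jul has 31 days (23 left).
23 days into Aug → Aug 23, 2025.

Aug 23, 2025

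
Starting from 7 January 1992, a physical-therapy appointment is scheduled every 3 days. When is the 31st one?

The 31st occurrence is 30 intervals after the first: 30 × 3 = 90 days after 7 January 1992.
January has 31 days — 24 days to the end of January leaves 66.
February has 29 days (37 left).
March has 31 days (6 left).
6 days into April → 6 April 1992.

6 April 1992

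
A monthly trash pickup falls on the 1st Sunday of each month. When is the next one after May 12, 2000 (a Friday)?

June 4, 2000

May 2000 starts on a Monday, so its 1st Sunday is May 7, 2000 (6 days in).
That is not after May 12, 2000, so look at June 2000.
June 2000 starts on a Thursday, so its 1st Sunday is June 4, 2000 (3 days in).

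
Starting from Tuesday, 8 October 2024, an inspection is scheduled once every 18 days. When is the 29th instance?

The 29th occurrence is 28 intervals after the first: 28 × 18 = 504 days after 8 October 2024.
October has 31 days — 23 days to the end of October leaves 481.
From end of October to end of 2024 is 61 days (420 left).
2025 has 365 days (55 left).
January has 31 days (24 left).
24 days into February → 24 February 2026.

24 February 2026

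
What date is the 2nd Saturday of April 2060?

10 April 2060

The first Saturday of April 2060 is April 3.
The 2nd Saturday is 1 weeks later: 3 + 7 = 10.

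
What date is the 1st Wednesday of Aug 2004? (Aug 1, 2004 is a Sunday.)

Aug 4, 2004

Aug 2004 begins on a Sunday, so the first Wednesday is Aug 4 (3 days later).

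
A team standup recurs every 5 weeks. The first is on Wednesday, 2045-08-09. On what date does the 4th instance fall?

The 4th occurrence is 3 intervals after the first: 3 × 35 = 105 days after 2045-08-09.
August has 31 days — 22 days to the end of August leaves 83.
September has 30 days (53 left).
October has 31 days (22 left).
22 days into November → 2045-11-22.

2045-11-22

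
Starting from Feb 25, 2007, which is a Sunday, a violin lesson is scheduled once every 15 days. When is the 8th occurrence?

Jun 10, 2007

The 8th occurrence is 7 intervals after the first: 7 × 15 = 105 days after Feb 25, 2007.
Feb has 28 days — 3 days to the end of Feb leaves 102.
Mar has 31 days (71 left).
Apr has 30 days (41 left).
May has 31 days (10 left).
10 days into Jun → Jun 10, 2007.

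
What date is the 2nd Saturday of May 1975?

The first Saturday of May 1975 is May 3.
The 2nd Saturday is 1 weeks later: 3 + 7 = 10.

May 10, 1975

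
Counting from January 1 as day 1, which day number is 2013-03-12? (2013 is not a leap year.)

Days in months before March: 31 + 28 = 59.
Plus 12 days into March → day 71.

71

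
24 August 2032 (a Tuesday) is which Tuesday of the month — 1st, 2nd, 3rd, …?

4th

Day 24 falls in week ⌈24/7⌉ of the month.
Days 1–7 hold the 1st Tuesday, 8–14 the 2nd, 15–21 the 3rd, 22–28 the 4th, 29–31 the 5th.
24 is in the range for the 4th.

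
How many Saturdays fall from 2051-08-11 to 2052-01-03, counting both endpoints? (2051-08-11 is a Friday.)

2051-08-11 is a Friday; the first Saturday on or after it is 2051-08-12 (1 day later).
From 2051-08-12 to 2052-01-03: 19 + 30 + 31 + 30 + 31 + 3 = 144 days (rest of August, September, October, November, December, January).
144 ÷ 7 = 20 full weeks with remainder 4, so 20 more Saturdays after the first → 21.

21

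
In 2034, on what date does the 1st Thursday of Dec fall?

The first Thursday of Dec 2034 is Dec 7.

Dec 7, 2034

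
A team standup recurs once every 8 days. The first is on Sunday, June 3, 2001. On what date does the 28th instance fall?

The 28th occurrence is 27 intervals after the first: 27 × 8 = 216 days after June 3, 2001.
June has 30 days — 27 days to the end of June leaves 189.
July has 31 days (158 left).
August has 31 days (127 left).
September has 30 days (97 left).
October has 31 days (66 left).
November has 30 days (36 left).
December has 31 days (5 left).
5 days into January → January 5, 2002.

January 5, 2002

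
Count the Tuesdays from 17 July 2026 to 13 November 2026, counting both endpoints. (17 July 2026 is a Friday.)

17 July 2026 is a Friday; the first Tuesday on or after it is 21 July 2026 (4 days later).
From 21 July 2026 to 13 November 2026: 10 + 31 + 30 + 31 + 13 = 115 days (rest of July, August, September, October, November).
115 ÷ 7 = 16 full weeks with remainder 3, so 16 more Tuesdays after the first → 17.

17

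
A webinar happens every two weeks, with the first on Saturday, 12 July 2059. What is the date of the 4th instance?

23 August 2059

The 4th occurrence is 3 intervals after the first: 3 × 14 = 42 days after 12 July 2059.
July has 31 days — 19 days to the end of July leaves 23.
23 days into August → 23 August 2059.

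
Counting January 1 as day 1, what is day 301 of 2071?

January has 31 days (301 − 31 = 270 remain).
February has 28 days (270 − 28 = 242 remain).
March has 31 days (242 − 31 = 211 remain).
April has 30 days (211 − 30 = 181 remain).
May has 31 days (181 − 31 = 150 remain).
June has 30 days (150 − 30 = 120 remain).
July has 31 days (120 − 31 = 89 remain).
August has 31 days (89 − 31 = 58 remain).
September has 30 days (58 − 30 = 28 remain).
28 into October → October 28.

October 28, 2071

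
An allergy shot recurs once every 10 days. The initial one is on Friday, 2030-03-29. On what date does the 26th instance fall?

The 26th occurrence is 25 intervals after the first: 25 × 10 = 250 days after 2030-03-29.
March has 31 days — 2 days to the end of March leaves 248.
April has 30 days (218 left).
May has 31 days (187 left).
June has 30 days (157 left).
July has 31 days (126 left).
August has 31 days (95 left).
September has 30 days (65 left).
October has 31 days (34 left).
November has 30 days (4 left).
4 days into December → 2030-12-04.

2030-12-04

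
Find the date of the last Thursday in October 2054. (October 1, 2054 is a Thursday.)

2054-10-29

October 2054 begins on a Thursday, so the first Thursday is October 1.
October 2054 has 31 days. Adding weeks: 1, 8, 15, 22, 29 — the last one ≤ 31 is the 29th.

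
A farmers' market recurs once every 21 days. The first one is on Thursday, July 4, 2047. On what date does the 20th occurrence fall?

August 6, 2048

The 20th occurrence is 19 intervals after the first: 19 × 21 = 399 days after July 4, 2047.
July has 31 days — 27 days to the end of July leaves 372.
August has 31 days (341 left).
September has 30 days (311 left).
October has 31 days (280 left).
November has 30 days (250 left).
December has 31 days (219 left).
January has 31 days (188 left).
February has 29 days (159 left).
March has 31 days (128 left).
April has 30 days (98 left).
May has 31 days (67 left).
June has 30 days (37 left).
July has 31 days (6 left).
6 days into August → August 6, 2048.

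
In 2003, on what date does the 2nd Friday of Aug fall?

The first Friday of Aug 2003 is Aug 1.
The 2nd Friday is 1 weeks later: 1 + 7 = 8.

Aug 8, 2003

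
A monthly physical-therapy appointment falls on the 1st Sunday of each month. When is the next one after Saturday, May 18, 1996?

May 1996 starts on a Wednesday, so its 1st Sunday is May 5, 1996 (4 days in).
That is not after May 18, 1996, so look at Jun 1996.
Jun 1996 starts on a Saturday, so its 1st Sunday is Jun 2, 1996 (1 day in).

Jun 2, 1996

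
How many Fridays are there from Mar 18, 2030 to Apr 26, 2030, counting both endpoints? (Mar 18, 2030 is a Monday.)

6

Mar 18, 2030 is a Monday; the first Friday on or after it is Mar 22, 2030 (4 days later).
From Mar 22, 2030 to Apr 26, 2030: 9 + 26 = 35 days (rest of Mar, Apr).
35 ÷ 7 = 5 full weeks with remainder 0, so 5 more Fridays after the first → 6.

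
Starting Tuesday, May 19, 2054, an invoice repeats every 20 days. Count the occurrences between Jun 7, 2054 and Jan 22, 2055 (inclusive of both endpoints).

12

Occurrences land 20·i days after May 19, 2054 for i = 0, 1, 2, …
Jun 7, 2054 is 19 days after the start; 19 ÷ 20 = 0 remainder 19; since the remainder is 19, round up to i = 1. First occurrence in the window: #2 on Jun 8, 2054 (1×20 = 20 days in).
Jan 22, 2055 is 248 days after the start; 248 ÷ 20 = 12 remainder 8. Last occurrence in the window: #13 on Jan 14, 2055.
Occurrences #2 through #13: 12 in total.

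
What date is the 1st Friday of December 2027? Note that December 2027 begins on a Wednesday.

December 2027 begins on a Wednesday, so the first Friday is December 3 (2 days later).

2027-12-03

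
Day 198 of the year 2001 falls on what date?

2001-07-17

January has 31 days (198 − 31 = 167 remain).
February has 28 days (167 − 28 = 139 remain).
March has 31 days (139 − 31 = 108 remain).
April has 30 days (108 − 30 = 78 remain).
May has 31 days (78 − 31 = 47 remain).
June has 30 days (47 − 30 = 17 remain).
17 into July → July 17.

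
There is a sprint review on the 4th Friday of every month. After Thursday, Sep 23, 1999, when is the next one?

Sep 1999 starts on a Wednesday; its first Friday is the 3rd, so the 4th Friday is the 24th — Sep 24, 1999.
Sep 24, 1999 is after Sep 23, 1999, so that is the next one.

Sep 24, 1999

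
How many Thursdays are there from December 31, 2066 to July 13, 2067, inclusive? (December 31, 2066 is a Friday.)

27

December 31, 2066 is a Friday; the first Thursday on or after it is January 6, 2067 (6 days later).
From January 6, 2067 to July 13, 2067: 25 + 28 + 31 + 30 + 31 + 30 + 13 = 188 days (rest of January, February, March, April, May, June, July).
188 ÷ 7 = 26 full weeks with remainder 6, so 26 more Thursdays after the first → 27.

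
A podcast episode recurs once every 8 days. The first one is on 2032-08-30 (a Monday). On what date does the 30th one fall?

The 30th occurrence is 29 intervals after the first: 29 × 8 = 232 days after 2032-08-30.
August has 31 days — 1 day to the end of August leaves 231.
September has 30 days (201 left).
October has 31 days (170 left).
November has 30 days (140 left).
December has 31 days (109 left).
January has 31 days (78 left).
February has 28 days (50 left).
March has 31 days (19 left).
19 days into April → 2033-04-19.

2033-04-19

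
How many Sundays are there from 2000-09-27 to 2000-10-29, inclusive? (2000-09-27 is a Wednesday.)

2000-09-27 is a Wednesday; the first Sunday on or after it is 2000-10-01 (4 days later).
From 2000-10-01 to 2000-10-29 is 29 − 1 = 28 days.
28 ÷ 7 = 4 full weeks with remainder 0, so 4 more Sundays after the first → 5.

5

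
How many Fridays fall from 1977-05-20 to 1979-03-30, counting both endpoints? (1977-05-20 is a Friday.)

98

1977-05-20 is a Friday; the first Friday on or after it is 1977-05-20.
From 1977-05-20 to 1979-03-30: 225 + 365 + 89 = 679 days (rest of 1977, 1978, to 1979-03-30 in 1979).
679 ÷ 7 = 97 full weeks with remainder 0, so 97 more Fridays after the first → 98.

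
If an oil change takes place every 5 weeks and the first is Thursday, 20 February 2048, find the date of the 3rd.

30 April 2048

The 3rd occurrence is 2 intervals after the first: 2 × 35 = 70 days after 20 February 2048.
February has 29 days — 9 days to the end of February leaves 61.
March has 31 days (30 left).
30 days into April → 30 April 2048.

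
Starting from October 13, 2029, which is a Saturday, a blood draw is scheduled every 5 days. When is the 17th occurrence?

The 17th occurrence is 16 intervals after the first: 16 × 5 = 80 days after October 13, 2029.
October has 31 days — 18 days to the end of October leaves 62.
November has 30 days (32 left).
December has 31 days (1 left).
1 day into January → January 1, 2030.

January 1, 2030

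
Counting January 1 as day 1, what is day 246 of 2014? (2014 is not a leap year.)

September 3, 2014

January has 31 days (246 − 31 = 215 remain).
February has 28 days (215 − 28 = 187 remain).
March has 31 days (187 − 31 = 156 remain).
April has 30 days (156 − 30 = 126 remain).
May has 31 days (126 − 31 = 95 remain).
June has 30 days (95 − 30 = 65 remain).
July has 31 days (65 − 31 = 34 remain).
August has 31 days (34 − 31 = 3 remain).
3 into September → September 3.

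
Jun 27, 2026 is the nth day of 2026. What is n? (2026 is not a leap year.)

178

Days in months before Jun: 31 + 28 + 31 + 30 + 31 = 151.
Plus 27 days into Jun → day 178.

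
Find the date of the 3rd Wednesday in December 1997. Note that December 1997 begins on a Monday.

17 December 1997

December 1997 begins on a Monday, so the first Wednesday is December 3 (2 days later).
The 3rd Wednesday is 2 weeks later: 3 + 14 = 17.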